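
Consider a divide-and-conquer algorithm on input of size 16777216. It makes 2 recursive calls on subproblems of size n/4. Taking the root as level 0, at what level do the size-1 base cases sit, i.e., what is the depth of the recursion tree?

For divide and conquer with division factor 4:

Problem sizes at each level:
Level 0: 16777216
Level 1: 4194304
Level 2: 1048576
Level 3: 262144
Level 4: 65536
Level 5: 16384
Level 6: 4096
Level 7: 1024
Level 8: 256
Level 9: 64
Level 10: 16
Level 11: 4
Level 12: 1

The root is level 0 and the size-1 base case is level 12 (the tree spans levels 0 through 12, i.e. 13 levels counting the root), so the depth is the number of divisions: log_4(16777216) = 12

The recursion tree depth is log_4(16777216) = 12. At each level, the problem size is divided by 4, so it takes 12 divisions to reduce to a base case of size 1. The algorithm makes 2 recursive calls at each level.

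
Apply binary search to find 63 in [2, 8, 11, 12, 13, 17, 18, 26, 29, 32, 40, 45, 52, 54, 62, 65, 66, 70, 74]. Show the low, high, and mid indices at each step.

Binary search for 63 in [2, 8, 11, 12, 13, 17, 18, 26, 29, 32, 40, 45, 52, 54, 62, 65, 66, 70, 74]:

lo=0, hi=18, mid=9, arr[mid]=32 -> 32 < 63, search right half
lo=10, hi=18, mid=14, arr[mid]=62 -> 62 < 63, search right half
lo=15, hi=18, mid=16, arr[mid]=66 -> 66 > 63, search left half
lo=15, hi=15, mid=15, arr[mid]=65 -> 65 > 63, search left half
lo=15 > hi=14, target 63 not found

Binary search determines that 63 is not in the array after 4 comparisons. The search space was exhausted without finding the target.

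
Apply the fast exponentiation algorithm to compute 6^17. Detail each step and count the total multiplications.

Computing 6^17 by squaring (build up from 6^1; each line after the first costs one multiplication):

6^1 = 6
6^2 = (6^1)^2 = 6^2 = 36
6^4 = (6^2)^2 = 36^2 = 1296
6^8 = (6^4)^2 = 1296^2 = 1679616
6^16 = (6^8)^2 = 1679616^2 = 2821109907456
6^17 = 6 * 6^16 = 6 * 2821109907456 = 16926659444736

Result: 16926659444736
Multiplications needed: 5 (5 lines after 6^1)

6^17 = 16926659444736. Using exponentiation by squaring, this requires 5 multiplications. The key idea: if the exponent is even, square the half-power; if odd, multiply by the base once.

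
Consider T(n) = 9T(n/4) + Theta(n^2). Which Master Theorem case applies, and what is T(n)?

Master Theorem for T(n) = 9T(n/4) + O(n^2):

a = 9, b = 4, c = 2
log_b(a) = log_4(9) = 1.5850

Case 3: c = 2 > log_4(9) = 1.5850
T(n) = O(n^2) = O(n^2)

For T(n) = 9T(n/4) + O(n^2): log_4(9) = 1.5850. This is Case 3 of the Master Theorem (c > log_b(a), work dominated by root), giving O(n^2).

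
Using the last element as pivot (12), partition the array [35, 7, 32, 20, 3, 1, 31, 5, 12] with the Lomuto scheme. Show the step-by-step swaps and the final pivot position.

Lomuto partition with pivot = 12:

Initial array: [35, 7, 32, 20, 3, 1, 31, 5, 12]

arr[0]=35 > 12: no swap
arr[1]=7 <= 12: swap with position 0, array becomes [7, 35, 32, 20, 3, 1, 31, 5, 12]
arr[2]=32 > 12: no swap
arr[3]=20 > 12: no swap
arr[4]=3 <= 12: swap with position 1, array becomes [7, 3, 32, 20, 35, 1, 31, 5, 12]
arr[5]=1 <= 12: swap with position 2, array becomes [7, 3, 1, 20, 35, 32, 31, 5, 12]
arr[6]=31 > 12: no swap
arr[7]=5 <= 12: swap with position 3, array becomes [7, 3, 1, 5, 35, 32, 31, 20, 12]

Place pivot at position 4: [7, 3, 1, 5, 12, 32, 31, 20, 35]
Pivot position: 4

After partitioning with pivot 12, the array becomes [7, 3, 1, 5, 12, 32, 31, 20, 35]. The pivot is placed at index 4. All elements to the left of the pivot are <= 12, and all elements to the right are > 12.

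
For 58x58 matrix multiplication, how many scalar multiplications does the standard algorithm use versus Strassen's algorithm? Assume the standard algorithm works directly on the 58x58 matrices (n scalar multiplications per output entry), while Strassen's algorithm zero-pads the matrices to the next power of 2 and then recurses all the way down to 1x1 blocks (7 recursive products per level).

Matrix multiplication for 58x58 matrices:

Strassen's algorithm requires power-of-2 dimensions. Pad 58x58 to 64x64 (next power of 2).

Standard algorithm: 58^3 = 195112 multiplications
Strassen's algorithm: 7^(log2(64)) = 7^6 = 117649 multiplications
Savings: 195112 - 117649 = 77463 multiplications

Standard: 195112 multiplications (58^3). Strassen: 117649 multiplications (7^6, after padding to 64x64). Strassen reduces 8 recursive multiplications to 7 at each level.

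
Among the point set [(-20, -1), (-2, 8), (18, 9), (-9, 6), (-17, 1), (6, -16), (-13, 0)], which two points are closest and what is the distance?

Computing all pairwise distances among 7 points:

d((-20, -1), (-2, 8)) = 20.1246
d((-20, -1), (18, 9)) = 39.2938
d((-20, -1), (-9, 6)) = 13.0384
d((-20, -1), (-17, 1)) = 3.6056 <-- minimum
d((-20, -1), (6, -16)) = 30.0167
d((-20, -1), (-13, 0)) = 7.0711
d((-2, 8), (18, 9)) = 20.025
d((-2, 8), (-9, 6)) = 7.2801
d((-2, 8), (-17, 1)) = 16.5529
d((-2, 8), (6, -16)) = 25.2982
d((-2, 8), (-13, 0)) = 13.6015
d((18, 9), (-9, 6)) = 27.1662
d((18, 9), (-17, 1)) = 35.9026
d((18, 9), (6, -16)) = 27.7308
d((18, 9), (-13, 0)) = 32.28
d((-9, 6), (-17, 1)) = 9.434
d((-9, 6), (6, -16)) = 26.6271
d((-9, 6), (-13, 0)) = 7.2111
d((-17, 1), (6, -16)) = 28.6007
d((-17, 1), (-13, 0)) = 4.1231
d((6, -16), (-13, 0)) = 24.8395

Closest pair: (-20, -1) and (-17, 1) with distance 3.6056

The closest pair is (-20, -1) and (-17, 1) with Euclidean distance 3.6056. For 7 points, brute-force pairwise comparison is shown above. For large n, the divide-and-conquer algorithm (sort by x, recurse on halves, check the dividing strip) achieves O(n log n).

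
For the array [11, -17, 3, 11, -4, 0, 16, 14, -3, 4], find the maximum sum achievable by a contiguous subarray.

Using Kadane's algorithm on [11, -17, 3, 11, -4, 0, 16, 14, -3, 4]:

Scanning through the array:
Position 1 (value -17): max_ending_here = -6, max_so_far = 11
Position 2 (value 3): max_ending_here = 3, max_so_far = 11
Position 3 (value 11): max_ending_here = 14, max_so_far = 14
Position 4 (value -4): max_ending_here = 10, max_so_far = 14
Position 5 (value 0): max_ending_here = 10, max_so_far = 14
Position 6 (value 16): max_ending_here = 26, max_so_far = 26
Position 7 (value 14): max_ending_here = 40, max_so_far = 40
Position 8 (value -3): max_ending_here = 37, max_so_far = 40
Position 9 (value 4): max_ending_here = 41, max_so_far = 41

Maximum subarray: [3, 11, -4, 0, 16, 14, -3, 4]
Maximum sum: 41

The maximum subarray is [3, 11, -4, 0, 16, 14, -3, 4] with sum 41. This subarray runs from index 2 to index 9.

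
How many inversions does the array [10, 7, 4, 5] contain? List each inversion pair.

Finding inversions in [10, 7, 4, 5]:

(0, 1): arr[0]=10 > arr[1]=7
(0, 2): arr[0]=10 > arr[2]=4
(0, 3): arr[0]=10 > arr[3]=5
(1, 2): arr[1]=7 > arr[2]=4
(1, 3): arr[1]=7 > arr[3]=5

Total inversions: 5

The array has 5 inversion(s): (0,1), (0,2), (0,3), (1,2), (1,3). Each pair (i,j) satisfies i < j and arr[i] > arr[j].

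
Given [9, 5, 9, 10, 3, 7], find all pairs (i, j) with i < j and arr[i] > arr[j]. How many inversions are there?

Finding inversions in [9, 5, 9, 10, 3, 7]:

(0, 1): arr[0]=9 > arr[1]=5
(0, 4): arr[0]=9 > arr[4]=3
(0, 5): arr[0]=9 > arr[5]=7
(1, 4): arr[1]=5 > arr[4]=3
(2, 4): arr[2]=9 > arr[4]=3
(2, 5): arr[2]=9 > arr[5]=7
(3, 4): arr[3]=10 > arr[4]=3
(3, 5): arr[3]=10 > arr[5]=7

Total inversions: 8

The array has 8 inversion(s): (0,1), (0,4), (0,5), (1,4), (2,4), (2,5), (3,4), (3,5). Each pair (i,j) satisfies i < j and arr[i] > arr[j].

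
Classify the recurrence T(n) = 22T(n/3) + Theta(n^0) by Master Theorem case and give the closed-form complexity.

Master Theorem for T(n) = 22T(n/3) + O(n^0):

a = 22, b = 3, c = 0
log_b(a) = log_3(22) = 2.8136

Case 1: c = 0 < log_3(22) = 2.8136
T(n) = O(n^(log_3 22))

For T(n) = 22T(n/3) + O(n^0): log_3(22) = 2.8136. This is Case 1 of the Master Theorem (c < log_b(a), work dominated by leaves), giving O(n^(log_3 22)).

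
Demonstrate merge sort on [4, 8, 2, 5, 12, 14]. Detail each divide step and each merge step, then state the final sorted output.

Merge sort trace:

Split: [4, 8, 2, 5, 12, 14] -> [4, 8, 2] and [5, 12, 14]
  Split: [4, 8, 2] -> [4] and [8, 2]
    Split: [8, 2] -> [8] and [2]
    Merge: [8] + [2] -> [2, 8]
  Merge: [4] + [2, 8] -> [2, 4, 8]
  Split: [5, 12, 14] -> [5] and [12, 14]
    Split: [12, 14] -> [12] and [14]
    Merge: [12] + [14] -> [12, 14]
  Merge: [5] + [12, 14] -> [5, 12, 14]
Merge: [2, 4, 8] + [5, 12, 14] -> [2, 4, 5, 8, 12, 14]

Final sorted array: [2, 4, 5, 8, 12, 14]

The merge sort proceeds by recursively splitting the array and merging sorted halves.
After all merges, the sorted array is [2, 4, 5, 8, 12, 14].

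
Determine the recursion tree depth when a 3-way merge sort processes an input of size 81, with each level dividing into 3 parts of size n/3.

For divide and conquer with division factor 3:

Problem sizes at each level:
Level 0: 81
Level 1: 27
Level 2: 9
Level 3: 3
Level 4: 1

The root is level 0 and the size-1 base case is level 4 (the tree spans levels 0 through 4, i.e. 5 levels counting the root), so the depth is the number of divisions: log_3(81) = 4

The recursion tree depth is log_3(81) = 4. At each level, the problem size is divided by 3, so it takes 4 divisions to reduce to a base case of size 1. The algorithm makes 3 recursive calls at each level.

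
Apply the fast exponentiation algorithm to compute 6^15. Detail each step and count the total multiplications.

Computing 6^15 by squaring (build up from 6^1; each line after the first costs one multiplication):

6^1 = 6
6^2 = (6^1)^2 = 6^2 = 36
6^3 = 6 * 6^2 = 6 * 36 = 216
6^6 = (6^3)^2 = 216^2 = 46656
6^7 = 6 * 6^6 = 6 * 46656 = 279936
6^14 = (6^7)^2 = 279936^2 = 78364164096
6^15 = 6 * 6^14 = 6 * 78364164096 = 470184984576

Result: 470184984576
Multiplications needed: 6 (6 lines after 6^1)

6^15 = 470184984576. Using exponentiation by squaring, this requires 6 multiplications. The key idea: if the exponent is even, square the half-power; if odd, multiply by the base once.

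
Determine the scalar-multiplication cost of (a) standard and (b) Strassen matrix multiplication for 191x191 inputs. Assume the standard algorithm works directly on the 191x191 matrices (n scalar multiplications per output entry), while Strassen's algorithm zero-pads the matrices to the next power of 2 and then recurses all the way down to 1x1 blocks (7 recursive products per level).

Matrix multiplication for 191x191 matrices:

Strassen's algorithm requires power-of-2 dimensions. Pad 191x191 to 256x256 (next power of 2).

Standard algorithm: 191^3 = 6967871 multiplications
Strassen's algorithm: 7^(log2(256)) = 7^8 = 5764801 multiplications
Savings: 6967871 - 5764801 = 1203070 multiplications

Standard: 6967871 multiplications (191^3). Strassen: 5764801 multiplications (7^8, after padding to 256x256). Strassen reduces 8 recursive multiplications to 7 at each level.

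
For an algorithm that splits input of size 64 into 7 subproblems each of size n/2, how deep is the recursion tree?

For divide and conquer with division factor 2:

Problem sizes at each level:
Level 0: 64
Level 1: 32
Level 2: 16
Level 3: 8
Level 4: 4
Level 5: 2
Level 6: 1

The root is level 0 and the size-1 base case is level 6 (the tree spans levels 0 through 6, i.e. 7 levels counting the root), so the depth is the number of divisions: log_2(64) = 6

The recursion tree depth is log_2(64) = 6. At each level, the problem size is divided by 2, so it takes 6 divisions to reduce to a base case of size 1. The algorithm makes 7 recursive calls at each level.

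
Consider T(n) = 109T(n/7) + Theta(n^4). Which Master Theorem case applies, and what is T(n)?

Master Theorem for T(n) = 109T(n/7) + O(n^4):

a = 109, b = 7, c = 4
log_b(a) = log_7(109) = 2.4109

Case 3: c = 4 > log_7(109) = 2.4109
T(n) = O(n^4) = O(n^4)

For T(n) = 109T(n/7) + O(n^4): log_7(109) = 2.4109. This is Case 3 of the Master Theorem (c > log_b(a), work dominated by root), giving O(n^4).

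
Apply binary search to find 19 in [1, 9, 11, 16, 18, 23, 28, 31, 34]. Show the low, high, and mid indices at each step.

Binary search for 19 in [1, 9, 11, 16, 18, 23, 28, 31, 34]:

lo=0, hi=8, mid=4, arr[mid]=18 -> 18 < 19, search right half
lo=5, hi=8, mid=6, arr[mid]=28 -> 28 > 19, search left half
lo=5, hi=5, mid=5, arr[mid]=23 -> 23 > 19, search left half
lo=5 > hi=4, target 19 not found

Binary search determines that 19 is not in the array after 3 comparisons. The search space was exhausted without finding the target.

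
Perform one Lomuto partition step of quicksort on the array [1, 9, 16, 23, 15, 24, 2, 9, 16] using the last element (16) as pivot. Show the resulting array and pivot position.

Lomuto partition with pivot = 16:

Initial array: [1, 9, 16, 23, 15, 24, 2, 9, 16]

arr[0]=1 <= 16: swap with position 0, array becomes [1, 9, 16, 23, 15, 24, 2, 9, 16]
arr[1]=9 <= 16: swap with position 1, array becomes [1, 9, 16, 23, 15, 24, 2, 9, 16]
arr[2]=16 <= 16: swap with position 2, array becomes [1, 9, 16, 23, 15, 24, 2, 9, 16]
arr[3]=23 > 16: no swap
arr[4]=15 <= 16: swap with position 3, array becomes [1, 9, 16, 15, 23, 24, 2, 9, 16]
arr[5]=24 > 16: no swap
arr[6]=2 <= 16: swap with position 4, array becomes [1, 9, 16, 15, 2, 24, 23, 9, 16]
arr[7]=9 <= 16: swap with position 5, array becomes [1, 9, 16, 15, 2, 9, 23, 24, 16]

Place pivot at position 6: [1, 9, 16, 15, 2, 9, 16, 24, 23]
Pivot position: 6

After partitioning with pivot 16, the array becomes [1, 9, 16, 15, 2, 9, 16, 24, 23]. The pivot is placed at index 6. All elements to the left of the pivot are <= 16, and all elements to the right are > 16.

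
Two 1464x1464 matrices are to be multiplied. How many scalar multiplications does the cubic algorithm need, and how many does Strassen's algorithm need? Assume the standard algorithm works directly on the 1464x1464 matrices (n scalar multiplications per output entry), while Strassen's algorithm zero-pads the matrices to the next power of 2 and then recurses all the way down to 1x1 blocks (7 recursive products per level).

Matrix multiplication for 1464x1464 matrices:

Strassen's algorithm requires power-of-2 dimensions. Pad 1464x1464 to 2048x2048 (next power of 2).

Standard algorithm: 1464^3 = 3137785344 multiplications
Strassen's algorithm: 7^(log2(2048)) = 7^11 = 1977326743 multiplications
Savings: 3137785344 - 1977326743 = 1160458601 multiplications

Standard: 3137785344 multiplications (1464^3). Strassen: 1977326743 multiplications (7^11, after padding to 2048x2048). Strassen reduces 8 recursive multiplications to 7 at each level.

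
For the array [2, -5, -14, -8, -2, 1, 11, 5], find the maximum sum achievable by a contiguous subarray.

Using Kadane's algorithm on [2, -5, -14, -8, -2, 1, 11, 5]:

Scanning through the array:
Position 1 (value -5): max_ending_here = -3, max_so_far = 2
Position 2 (value -14): max_ending_here = -14, max_so_far = 2
Position 3 (value -8): max_ending_here = -8, max_so_far = 2
Position 4 (value -2): max_ending_here = -2, max_so_far = 2
Position 5 (value 1): max_ending_here = 1, max_so_far = 2
Position 6 (value 11): max_ending_here = 12, max_so_far = 12
Position 7 (value 5): max_ending_here = 17, max_so_far = 17

Maximum subarray: [1, 11, 5]
Maximum sum: 17

The maximum subarray is [1, 11, 5] with sum 17. This subarray runs from index 5 to index 7.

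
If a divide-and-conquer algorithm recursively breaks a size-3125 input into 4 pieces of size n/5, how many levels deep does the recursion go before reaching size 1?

For divide and conquer with division factor 5:

Problem sizes at each level:
Level 0: 3125
Level 1: 625
Level 2: 125
Level 3: 25
Level 4: 5
Level 5: 1

The root is level 0 and the size-1 base case is level 5 (the tree spans levels 0 through 5, i.e. 6 levels counting the root), so the depth is the number of divisions: log_5(3125) = 5

The recursion tree depth is log_5(3125) = 5. At each level, the problem size is divided by 5, so it takes 5 divisions to reduce to a base case of size 1. The algorithm makes 4 recursive calls at each level.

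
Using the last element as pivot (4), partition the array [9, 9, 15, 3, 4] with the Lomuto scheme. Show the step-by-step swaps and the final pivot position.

Lomuto partition with pivot = 4:

Initial array: [9, 9, 15, 3, 4]

arr[0]=9 > 4: no swap
arr[1]=9 > 4: no swap
arr[2]=15 > 4: no swap
arr[3]=3 <= 4: swap with position 0, array becomes [3, 9, 15, 9, 4]

Place pivot at position 1: [3, 4, 15, 9, 9]
Pivot position: 1

After partitioning with pivot 4, the array becomes [3, 4, 15, 9, 9]. The pivot is placed at index 1. All elements to the left of the pivot are <= 4, and all elements to the right are > 4.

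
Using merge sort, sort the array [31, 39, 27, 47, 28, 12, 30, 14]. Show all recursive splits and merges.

Merge sort trace:

Split: [31, 39, 27, 47, 28, 12, 30, 14] -> [31, 39, 27, 47] and [28, 12, 30, 14]
  Split: [31, 39, 27, 47] -> [31, 39] and [27, 47]
    Split: [31, 39] -> [31] and [39]
    Merge: [31] + [39] -> [31, 39]
    Split: [27, 47] -> [27] and [47]
    Merge: [27] + [47] -> [27, 47]
  Merge: [31, 39] + [27, 47] -> [27, 31, 39, 47]
  Split: [28, 12, 30, 14] -> [28, 12] and [30, 14]
    Split: [28, 12] -> [28] and [12]
    Merge: [28] + [12] -> [12, 28]
    Split: [30, 14] -> [30] and [14]
    Merge: [30] + [14] -> [14, 30]
  Merge: [12, 28] + [14, 30] -> [12, 14, 28, 30]
Merge: [27, 31, 39, 47] + [12, 14, 28, 30] -> [12, 14, 27, 28, 30, 31, 39, 47]

Final sorted array: [12, 14, 27, 28, 30, 31, 39, 47]

The merge sort proceeds by recursively splitting the array and merging sorted halves.
After all merges, the sorted array is [12, 14, 27, 28, 30, 31, 39, 47].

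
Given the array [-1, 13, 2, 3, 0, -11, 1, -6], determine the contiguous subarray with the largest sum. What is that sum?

Using Kadane's algorithm on [-1, 13, 2, 3, 0, -11, 1, -6]:

Scanning through the array:
Position 1 (value 13): max_ending_here = 13, max_so_far = 13
Position 2 (value 2): max_ending_here = 15, max_so_far = 15
Position 3 (value 3): max_ending_here = 18, max_so_far = 18
Position 4 (value 0): max_ending_here = 18, max_so_far = 18
Position 5 (value -11): max_ending_here = 7, max_so_far = 18
Position 6 (value 1): max_ending_here = 8, max_so_far = 18
Position 7 (value -6): max_ending_here = 2, max_so_far = 18

Maximum subarray: [13, 2, 3]
Maximum sum: 18

The maximum subarray is [13, 2, 3] with sum 18. This subarray runs from index 1 to index 3.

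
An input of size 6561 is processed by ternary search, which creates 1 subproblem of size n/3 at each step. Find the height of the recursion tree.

For divide and conquer with division factor 3:

Problem sizes at each level:
Level 0: 6561
Level 1: 2187
Level 2: 729
Level 3: 243
Level 4: 81
Level 5: 27
Level 6: 9
Level 7: 3
Level 8: 1

The root is level 0 and the size-1 base case is level 8 (the tree spans levels 0 through 8, i.e. 9 levels counting the root), so the depth is the number of divisions: log_3(6561) = 8

The recursion tree depth is log_3(6561) = 8. At each level, the problem size is divided by 3, so it takes 8 divisions to reduce to a base case of size 1. The algorithm makes 1 recursive call at each level.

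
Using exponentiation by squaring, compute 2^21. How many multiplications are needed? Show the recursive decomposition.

Computing 2^21 by squaring (build up from 2^1; each line after the first costs one multiplication):

2^1 = 2
2^2 = (2^1)^2 = 2^2 = 4
2^4 = (2^2)^2 = 4^2 = 16
2^5 = 2 * 2^4 = 2 * 16 = 32
2^10 = (2^5)^2 = 32^2 = 1024
2^20 = (2^10)^2 = 1024^2 = 1048576
2^21 = 2 * 2^20 = 2 * 1048576 = 2097152

Result: 2097152
Multiplications needed: 6 (6 lines after 2^1)

2^21 = 2097152. Using exponentiation by squaring, this requires 6 multiplications. The key idea: if the exponent is even, square the half-power; if odd, multiply by the base once.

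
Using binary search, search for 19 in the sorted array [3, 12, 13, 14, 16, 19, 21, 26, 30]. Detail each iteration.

Binary search for 19 in [3, 12, 13, 14, 16, 19, 21, 26, 30]:

lo=0, hi=8, mid=4, arr[mid]=16 -> 16 < 19, search right half
lo=5, hi=8, mid=6, arr[mid]=21 -> 21 > 19, search left half
lo=5, hi=5, mid=5, arr[mid]=19 -> Found target at index 5!

Binary search finds 19 at index 5 after 3 comparisons. The search repeatedly halves the search space by comparing with the middle element.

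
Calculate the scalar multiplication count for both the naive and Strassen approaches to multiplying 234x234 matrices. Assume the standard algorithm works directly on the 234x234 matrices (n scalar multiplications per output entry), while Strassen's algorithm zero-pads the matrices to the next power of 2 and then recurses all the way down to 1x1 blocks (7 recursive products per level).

Matrix multiplication for 234x234 matrices:

Strassen's algorithm requires power-of-2 dimensions. Pad 234x234 to 256x256 (next power of 2).

Standard algorithm: 234^3 = 12812904 multiplications
Strassen's algorithm: 7^(log2(256)) = 7^8 = 5764801 multiplications
Savings: 12812904 - 5764801 = 7048103 multiplications

Standard: 12812904 multiplications (234^3). Strassen: 5764801 multiplications (7^8, after padding to 256x256). Strassen reduces 8 recursive multiplications to 7 at each level.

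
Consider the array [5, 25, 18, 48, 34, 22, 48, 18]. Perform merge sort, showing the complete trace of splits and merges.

Merge sort trace:

Split: [5, 25, 18, 48, 34, 22, 48, 18] -> [5, 25, 18, 48] and [34, 22, 48, 18]
  Split: [5, 25, 18, 48] -> [5, 25] and [18, 48]
    Split: [5, 25] -> [5] and [25]
    Merge: [5] + [25] -> [5, 25]
    Split: [18, 48] -> [18] and [48]
    Merge: [18] + [48] -> [18, 48]
  Merge: [5, 25] + [18, 48] -> [5, 18, 25, 48]
  Split: [34, 22, 48, 18] -> [34, 22] and [48, 18]
    Split: [34, 22] -> [34] and [22]
    Merge: [34] + [22] -> [22, 34]
    Split: [48, 18] -> [48] and [18]
    Merge: [48] + [18] -> [18, 48]
  Merge: [22, 34] + [18, 48] -> [18, 22, 34, 48]
Merge: [5, 18, 25, 48] + [18, 22, 34, 48] -> [5, 18, 18, 22, 25, 34, 48, 48]

Final sorted array: [5, 18, 18, 22, 25, 34, 48, 48]

The merge sort proceeds by recursively splitting the array and merging sorted halves.
After all merges, the sorted array is [5, 18, 18, 22, 25, 34, 48, 48].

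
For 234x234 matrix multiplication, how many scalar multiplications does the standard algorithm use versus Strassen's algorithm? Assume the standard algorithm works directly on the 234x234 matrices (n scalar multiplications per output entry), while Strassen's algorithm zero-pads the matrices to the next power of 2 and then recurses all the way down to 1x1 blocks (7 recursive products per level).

Matrix multiplication for 234x234 matrices:

Strassen's algorithm requires power-of-2 dimensions. Pad 234x234 to 256x256 (next power of 2).

Standard algorithm: 234^3 = 12812904 multiplications
Strassen's algorithm: 7^(log2(256)) = 7^8 = 5764801 multiplications
Savings: 12812904 - 5764801 = 7048103 multiplications

Standard: 12812904 multiplications (234^3). Strassen: 5764801 multiplications (7^8, after padding to 256x256). Strassen reduces 8 recursive multiplications to 7 at each level.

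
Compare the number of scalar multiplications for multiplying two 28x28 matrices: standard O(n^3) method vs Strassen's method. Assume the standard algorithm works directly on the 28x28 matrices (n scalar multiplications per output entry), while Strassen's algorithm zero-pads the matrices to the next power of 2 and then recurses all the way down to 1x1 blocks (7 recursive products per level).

Matrix multiplication for 28x28 matrices:

Strassen's algorithm requires power-of-2 dimensions. Pad 28x28 to 32x32 (next power of 2).

Standard algorithm: 28^3 = 21952 multiplications
Strassen's algorithm: 7^(log2(32)) = 7^5 = 16807 multiplications
Savings: 21952 - 16807 = 5145 multiplications

Standard: 21952 multiplications (28^3). Strassen: 16807 multiplications (7^5, after padding to 32x32). Strassen reduces 8 recursive multiplications to 7 at each level.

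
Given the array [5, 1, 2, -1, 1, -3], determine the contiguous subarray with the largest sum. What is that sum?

Using Kadane's algorithm on [5, 1, 2, -1, 1, -3]:

Scanning through the array:
Position 1 (value 1): max_ending_here = 6, max_so_far = 6
Position 2 (value 2): max_ending_here = 8, max_so_far = 8
Position 3 (value -1): max_ending_here = 7, max_so_far = 8
Position 4 (value 1): max_ending_here = 8, max_so_far = 8
Position 5 (value -3): max_ending_here = 5, max_so_far = 8

Maximum subarray: [5, 1, 2]
Maximum sum: 8

The maximum subarray is [5, 1, 2] with sum 8. This subarray runs from index 0 to index 2.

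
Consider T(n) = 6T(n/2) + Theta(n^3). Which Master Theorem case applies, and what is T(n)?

Master Theorem for T(n) = 6T(n/2) + O(n^3):

a = 6, b = 2, c = 3
log_b(a) = log_2(6) = 2.5850

Case 3: c = 3 > log_2(6) = 2.5850
T(n) = O(n^3) = O(n^3)

For T(n) = 6T(n/2) + O(n^3): log_2(6) = 2.5850. This is Case 3 of the Master Theorem (c > log_b(a), work dominated by root), giving O(n^3).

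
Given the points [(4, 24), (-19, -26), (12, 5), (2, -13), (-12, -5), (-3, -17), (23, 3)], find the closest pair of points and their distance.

Computing all pairwise distances among 7 points:

d((4, 24), (-19, -26)) = 55.0364
d((4, 24), (12, 5)) = 20.6155
d((4, 24), (2, -13)) = 37.054
d((4, 24), (-12, -5)) = 33.121
d((4, 24), (-3, -17)) = 41.5933
d((4, 24), (23, 3)) = 28.3196
d((-19, -26), (12, 5)) = 43.8406
d((-19, -26), (2, -13)) = 24.6982
d((-19, -26), (-12, -5)) = 22.1359
d((-19, -26), (-3, -17)) = 18.3576
d((-19, -26), (23, 3)) = 51.0392
d((12, 5), (2, -13)) = 20.5913
d((12, 5), (-12, -5)) = 26.0
d((12, 5), (-3, -17)) = 26.6271
d((12, 5), (23, 3)) = 11.1803
d((2, -13), (-12, -5)) = 16.1245
d((2, -13), (-3, -17)) = 6.4031 <-- minimum
d((2, -13), (23, 3)) = 26.4008
d((-12, -5), (-3, -17)) = 15.0
d((-12, -5), (23, 3)) = 35.9026
d((-3, -17), (23, 3)) = 32.8024

Closest pair: (2, -13) and (-3, -17) with distance 6.4031

The closest pair is (2, -13) and (-3, -17) with Euclidean distance 6.4031. For 7 points, brute-force pairwise comparison is shown above. For large n, the divide-and-conquer algorithm (sort by x, recurse on halves, check the dividing strip) achieves O(n log n).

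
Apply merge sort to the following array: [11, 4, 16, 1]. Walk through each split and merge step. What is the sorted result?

Merge sort trace:

Split: [11, 4, 16, 1] -> [11, 4] and [16, 1]
  Split: [11, 4] -> [11] and [4]
  Merge: [11] + [4] -> [4, 11]
  Split: [16, 1] -> [16] and [1]
  Merge: [16] + [1] -> [1, 16]
Merge: [4, 11] + [1, 16] -> [1, 4, 11, 16]

Final sorted array: [1, 4, 11, 16]

The merge sort proceeds by recursively splitting the array and merging sorted halves.
After all merges, the sorted array is [1, 4, 11, 16].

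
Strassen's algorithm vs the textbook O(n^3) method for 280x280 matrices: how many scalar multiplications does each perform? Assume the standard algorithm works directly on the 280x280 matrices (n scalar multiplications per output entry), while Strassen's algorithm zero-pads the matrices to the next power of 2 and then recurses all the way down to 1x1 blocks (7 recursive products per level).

Matrix multiplication for 280x280 matrices:

Strassen's algorithm requires power-of-2 dimensions. Pad 280x280 to 512x512 (next power of 2).

Standard algorithm: 280^3 = 21952000 multiplications
Strassen's algorithm: 7^(log2(512)) = 7^9 = 40353607 multiplications
Difference: 21952000 - 40353607 = -18401607 (Strassen uses MORE here due to padding overhead — for small or just-over-power-of-2 n, padding can outweigh the per-level savings)

Standard: 21952000 multiplications (280^3). Strassen: 40353607 multiplications (7^9, after padding to 512x512). Strassen reduces 8 recursive multiplications to 7 at each level.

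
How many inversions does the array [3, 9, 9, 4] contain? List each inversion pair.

Finding inversions in [3, 9, 9, 4]:

(1, 3): arr[1]=9 > arr[3]=4
(2, 3): arr[2]=9 > arr[3]=4

Total inversions: 2

The array has 2 inversion(s): (1,3), (2,3). Each pair (i,j) satisfies i < j and arr[i] > arr[j].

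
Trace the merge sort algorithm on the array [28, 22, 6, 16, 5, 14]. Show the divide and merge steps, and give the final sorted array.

Merge sort trace:

Split: [28, 22, 6, 16, 5, 14] -> [28, 22, 6] and [16, 5, 14]
  Split: [28, 22, 6] -> [28] and [22, 6]
    Split: [22, 6] -> [22] and [6]
    Merge: [22] + [6] -> [6, 22]
  Merge: [28] + [6, 22] -> [6, 22, 28]
  Split: [16, 5, 14] -> [16] and [5, 14]
    Split: [5, 14] -> [5] and [14]
    Merge: [5] + [14] -> [5, 14]
  Merge: [16] + [5, 14] -> [5, 14, 16]
Merge: [6, 22, 28] + [5, 14, 16] -> [5, 6, 14, 16, 22, 28]

Final sorted array: [5, 6, 14, 16, 22, 28]

The merge sort proceeds by recursively splitting the array and merging sorted halves.
After all merges, the sorted array is [5, 6, 14, 16, 22, 28].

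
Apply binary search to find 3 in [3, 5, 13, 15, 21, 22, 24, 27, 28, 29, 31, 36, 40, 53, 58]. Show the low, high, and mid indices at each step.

Binary search for 3 in [3, 5, 13, 15, 21, 22, 24, 27, 28, 29, 31, 36, 40, 53, 58]:

lo=0, hi=14, mid=7, arr[mid]=27 -> 27 > 3, search left half
lo=0, hi=6, mid=3, arr[mid]=15 -> 15 > 3, search left half
lo=0, hi=2, mid=1, arr[mid]=5 -> 5 > 3, search left half
lo=0, hi=0, mid=0, arr[mid]=3 -> Found target at index 0!

Binary search finds 3 at index 0 after 4 comparisons. The search repeatedly halves the search space by comparing with the middle element.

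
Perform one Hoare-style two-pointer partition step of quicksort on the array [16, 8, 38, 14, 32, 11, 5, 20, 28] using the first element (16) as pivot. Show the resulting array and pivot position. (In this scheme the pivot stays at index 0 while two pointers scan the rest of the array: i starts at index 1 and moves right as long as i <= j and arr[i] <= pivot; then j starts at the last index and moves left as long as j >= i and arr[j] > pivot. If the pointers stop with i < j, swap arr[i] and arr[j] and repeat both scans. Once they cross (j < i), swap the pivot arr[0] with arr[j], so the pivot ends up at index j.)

Hoare-style two-pointer partition with pivot = 16:

Initial array: [16, 8, 38, 14, 32, 11, 5, 20, 28]

Pointers start at i = 1, j = 8.
i stops at index 2 (arr[2]=38 > 16), j stops at index 6 (arr[6]=5 <= 16): swap arr[2] and arr[6], array becomes [16, 8, 5, 14, 32, 11, 38, 20, 28]
i stops at index 4 (arr[4]=32 > 16), j stops at index 5 (arr[5]=11 <= 16): swap arr[4] and arr[5], array becomes [16, 8, 5, 14, 11, 32, 38, 20, 28]
i ends at 5, j ends at 4: the pointers have crossed (j < i), so scanning stops.

Swap pivot arr[0] with arr[4] to place pivot at position 4: [11, 8, 5, 14, 16, 32, 38, 20, 28]
Pivot position: 4

After partitioning with pivot 16, the array becomes [11, 8, 5, 14, 16, 32, 38, 20, 28]. The pivot is placed at index 4. All elements to the left of the pivot are <= 16, and all elements to the right are > 16.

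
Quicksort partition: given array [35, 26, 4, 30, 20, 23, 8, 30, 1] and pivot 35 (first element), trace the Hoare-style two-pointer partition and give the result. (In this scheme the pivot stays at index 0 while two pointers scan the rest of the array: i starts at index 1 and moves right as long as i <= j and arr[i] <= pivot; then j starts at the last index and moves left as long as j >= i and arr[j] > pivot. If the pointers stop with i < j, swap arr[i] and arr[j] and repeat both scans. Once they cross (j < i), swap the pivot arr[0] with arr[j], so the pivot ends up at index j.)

Hoare-style two-pointer partition with pivot = 35:

Initial array: [35, 26, 4, 30, 20, 23, 8, 30, 1]

Pointers start at i = 1, j = 8.
i ends at 9, j ends at 8: the pointers have crossed (j < i), so scanning stops.

Swap pivot arr[0] with arr[8] to place pivot at position 8: [1, 26, 4, 30, 20, 23, 8, 30, 35]
Pivot position: 8

After partitioning with pivot 35, the array becomes [1, 26, 4, 30, 20, 23, 8, 30, 35]. The pivot is placed at index 8. All elements to the left of the pivot are <= 35, and all elements to the right are > 35.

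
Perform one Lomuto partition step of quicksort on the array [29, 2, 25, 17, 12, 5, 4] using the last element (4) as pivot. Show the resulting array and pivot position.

Lomuto partition with pivot = 4:

Initial array: [29, 2, 25, 17, 12, 5, 4]

arr[0]=29 > 4: no swap
arr[1]=2 <= 4: swap with position 0, array becomes [2, 29, 25, 17, 12, 5, 4]
arr[2]=25 > 4: no swap
arr[3]=17 > 4: no swap
arr[4]=12 > 4: no swap
arr[5]=5 > 4: no swap

Place pivot at position 1: [2, 4, 25, 17, 12, 5, 29]
Pivot position: 1

After partitioning with pivot 4, the array becomes [2, 4, 25, 17, 12, 5, 29]. The pivot is placed at index 1. All elements to the left of the pivot are <= 4, and all elements to the right are > 4.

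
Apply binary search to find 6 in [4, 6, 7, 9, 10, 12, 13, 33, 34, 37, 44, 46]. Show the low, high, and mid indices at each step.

Binary search for 6 in [4, 6, 7, 9, 10, 12, 13, 33, 34, 37, 44, 46]:

lo=0, hi=11, mid=5, arr[mid]=12 -> 12 > 6, search left half
lo=0, hi=4, mid=2, arr[mid]=7 -> 7 > 6, search left half
lo=0, hi=1, mid=0, arr[mid]=4 -> 4 < 6, search right half
lo=1, hi=1, mid=1, arr[mid]=6 -> Found target at index 1!

Binary search finds 6 at index 1 after 4 comparisons. The search repeatedly halves the search space by comparing with the middle element.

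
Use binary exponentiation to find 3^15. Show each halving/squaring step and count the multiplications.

Computing 3^15 by squaring (build up from 3^1; each line after the first costs one multiplication):

3^1 = 3
3^2 = (3^1)^2 = 3^2 = 9
3^3 = 3 * 3^2 = 3 * 9 = 27
3^6 = (3^3)^2 = 27^2 = 729
3^7 = 3 * 3^6 = 3 * 729 = 2187
3^14 = (3^7)^2 = 2187^2 = 4782969
3^15 = 3 * 3^14 = 3 * 4782969 = 14348907

Result: 14348907
Multiplications needed: 6 (6 lines after 3^1)

3^15 = 14348907. Using exponentiation by squaring, this requires 6 multiplications. The key idea: if the exponent is even, square the half-power; if odd, multiply by the base once.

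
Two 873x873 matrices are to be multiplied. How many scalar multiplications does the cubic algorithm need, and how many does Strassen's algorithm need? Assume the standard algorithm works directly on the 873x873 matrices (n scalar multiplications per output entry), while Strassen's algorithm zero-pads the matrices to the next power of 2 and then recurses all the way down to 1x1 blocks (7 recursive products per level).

Matrix multiplication for 873x873 matrices:

Strassen's algorithm requires power-of-2 dimensions. Pad 873x873 to 1024x1024 (next power of 2).

Standard algorithm: 873^3 = 665338617 multiplications
Strassen's algorithm: 7^(log2(1024)) = 7^10 = 282475249 multiplications
Savings: 665338617 - 282475249 = 382863368 multiplications

Standard: 665338617 multiplications (873^3). Strassen: 282475249 multiplications (7^10, after padding to 1024x1024). Strassen reduces 8 recursive multiplications to 7 at each level.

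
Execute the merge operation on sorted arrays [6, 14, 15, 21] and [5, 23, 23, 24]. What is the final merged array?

Merging process:

Compare 6 vs 5: take 5 from right. Merged: [5]
Compare 6 vs 23: take 6 from left. Merged: [5, 6]
Compare 14 vs 23: take 14 from left. Merged: [5, 6, 14]
Compare 15 vs 23: take 15 from left. Merged: [5, 6, 14, 15]
Compare 21 vs 23: take 21 from left. Merged: [5, 6, 14, 15, 21]
Append remaining from right: [23, 23, 24]. Merged: [5, 6, 14, 15, 21, 23, 23, 24]

Final merged array: [5, 6, 14, 15, 21, 23, 23, 24]
Total comparisons: 5

The merged array is [5, 6, 14, 15, 21, 23, 23, 24], requiring 5 comparisons. The merge step runs in O(n) time where n is the total number of elements.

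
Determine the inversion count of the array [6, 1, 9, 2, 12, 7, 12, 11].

Finding inversions in [6, 1, 9, 2, 12, 7, 12, 11]:

(0, 1): arr[0]=6 > arr[1]=1
(0, 3): arr[0]=6 > arr[3]=2
(2, 3): arr[2]=9 > arr[3]=2
(2, 5): arr[2]=9 > arr[5]=7
(4, 5): arr[4]=12 > arr[5]=7
(4, 7): arr[4]=12 > arr[7]=11
(6, 7): arr[6]=12 > arr[7]=11

Total inversions: 7

The array has 7 inversion(s): (0,1), (0,3), (2,3), (2,5), (4,5), (4,7), (6,7). Each pair (i,j) satisfies i < j and arr[i] > arr[j].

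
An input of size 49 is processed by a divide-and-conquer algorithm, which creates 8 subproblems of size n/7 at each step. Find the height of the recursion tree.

For divide and conquer with division factor 7:

Problem sizes at each level:
Level 0: 49
Level 1: 7
Level 2: 1

The root is level 0 and the size-1 base case is level 2 (the tree spans levels 0 through 2, i.e. 3 levels counting the root), so the depth is the number of divisions: log_7(49) = 2

The recursion tree depth is log_7(49) = 2. At each level, the problem size is divided by 7, so it takes 2 divisions to reduce to a base case of size 1. The algorithm makes 8 recursive calls at each level.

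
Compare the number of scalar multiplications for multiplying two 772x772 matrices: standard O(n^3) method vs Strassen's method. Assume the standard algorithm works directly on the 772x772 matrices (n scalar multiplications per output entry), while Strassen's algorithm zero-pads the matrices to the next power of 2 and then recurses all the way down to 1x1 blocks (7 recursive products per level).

Matrix multiplication for 772x772 matrices:

Strassen's algorithm requires power-of-2 dimensions. Pad 772x772 to 1024x1024 (next power of 2).

Standard algorithm: 772^3 = 460099648 multiplications
Strassen's algorithm: 7^(log2(1024)) = 7^10 = 282475249 multiplications
Savings: 460099648 - 282475249 = 177624399 multiplications

Standard: 460099648 multiplications (772^3). Strassen: 282475249 multiplications (7^10, after padding to 1024x1024). Strassen reduces 8 recursive multiplications to 7 at each level.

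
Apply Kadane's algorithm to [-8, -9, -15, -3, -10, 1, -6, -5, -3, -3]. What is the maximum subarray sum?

Using Kadane's algorithm on [-8, -9, -15, -3, -10, 1, -6, -5, -3, -3]:

Scanning through the array:
Position 1 (value -9): max_ending_here = -9, max_so_far = -8
Position 2 (value -15): max_ending_here = -15, max_so_far = -8
Position 3 (value -3): max_ending_here = -3, max_so_far = -3
Position 4 (value -10): max_ending_here = -10, max_so_far = -3
Position 5 (value 1): max_ending_here = 1, max_so_far = 1
Position 6 (value -6): max_ending_here = -5, max_so_far = 1
Position 7 (value -5): max_ending_here = -5, max_so_far = 1
Position 8 (value -3): max_ending_here = -3, max_so_far = 1
Position 9 (value -3): max_ending_here = -3, max_so_far = 1

Maximum subarray: [1]
Maximum sum: 1

The maximum subarray is [1] with sum 1. This subarray runs from index 5 to index 5.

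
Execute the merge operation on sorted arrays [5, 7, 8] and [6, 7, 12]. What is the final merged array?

Merging process:

Compare 5 vs 6: take 5 from left. Merged: [5]
Compare 7 vs 6: take 6 from right. Merged: [5, 6]
Compare 7 vs 7: take 7 from left. Merged: [5, 6, 7]
Compare 8 vs 7: take 7 from right. Merged: [5, 6, 7, 7]
Compare 8 vs 12: take 8 from left. Merged: [5, 6, 7, 7, 8]
Append remaining from right: [12]. Merged: [5, 6, 7, 7, 8, 12]

Final merged array: [5, 6, 7, 7, 8, 12]
Total comparisons: 5

The merged array is [5, 6, 7, 7, 8, 12], requiring 5 comparisons. The merge step runs in O(n) time where n is the total number of elements.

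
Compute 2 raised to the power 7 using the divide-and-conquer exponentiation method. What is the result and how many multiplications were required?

Computing 2^7 by squaring (build up from 2^1; each line after the first costs one multiplication):

2^1 = 2
2^2 = (2^1)^2 = 2^2 = 4
2^3 = 2 * 2^2 = 2 * 4 = 8
2^6 = (2^3)^2 = 8^2 = 64
2^7 = 2 * 2^6 = 2 * 64 = 128

Result: 128
Multiplications needed: 4 (4 lines after 2^1)

2^7 = 128. Using exponentiation by squaring, this requires 4 multiplications. The key idea: if the exponent is even, square the half-power; if odd, multiply by the base once.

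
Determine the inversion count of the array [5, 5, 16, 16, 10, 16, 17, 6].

Finding inversions in [5, 5, 16, 16, 10, 16, 17, 6]:

(2, 4): arr[2]=16 > arr[4]=10
(2, 7): arr[2]=16 > arr[7]=6
(3, 4): arr[3]=16 > arr[4]=10
(3, 7): arr[3]=16 > arr[7]=6
(4, 7): arr[4]=10 > arr[7]=6
(5, 7): arr[5]=16 > arr[7]=6
(6, 7): arr[6]=17 > arr[7]=6

Total inversions: 7

The array has 7 inversion(s): (2,4), (2,7), (3,4), (3,7), (4,7), (5,7), (6,7). Each pair (i,j) satisfies i < j and arr[i] > arr[j].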